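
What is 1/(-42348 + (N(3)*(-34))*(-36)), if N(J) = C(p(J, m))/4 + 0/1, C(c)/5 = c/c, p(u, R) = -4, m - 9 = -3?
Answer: -1/40818 ≈ -2.4499e-5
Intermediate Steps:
m = 6 (m = 9 - 3 = 6)
C(c) = 5 (C(c) = 5*(c/c) = 5*1 = 5)
N(J) = 5/4 (N(J) = 5/4 + 0/1 = 5*(¼) + 0*1 = 5/4 + 0 = 5/4)
1/(-42348 + (N(3)*(-34))*(-36)) = 1/(-42348 + ((5/4)*(-34))*(-36)) = 1/(-42348 - 85/2*(-36)) = 1/(-42348 + 1530) = 1/(-40818) = -1/40818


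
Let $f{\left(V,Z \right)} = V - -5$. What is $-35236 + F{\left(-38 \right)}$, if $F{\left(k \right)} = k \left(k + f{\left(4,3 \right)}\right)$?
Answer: $-34134$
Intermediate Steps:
$f{\left(V,Z \right)} = 5 + V$ ($f{\left(V,Z \right)} = V + 5 = 5 + V$)
$F{\left(k \right)} = k \left(9 + k\right)$ ($F{\left(k \right)} = k \left(k + \left(5 + 4\right)\right) = k \left(k + 9\right) = k \left(9 + k\right)$)
$-35236 + F{\left(-38 \right)} = -35236 - 38 \left(9 - 38\right) = -35236 - -1102 = -35236 + 1102 = -34134$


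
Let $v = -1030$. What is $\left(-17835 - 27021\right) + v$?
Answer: $-45886$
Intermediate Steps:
$\left(-17835 - 27021\right) + v = \left(-17835 - 27021\right) - 1030 = -44856 - 1030 = -45886$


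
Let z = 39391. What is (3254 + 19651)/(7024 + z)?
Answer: 4581/9283 ≈ 0.49348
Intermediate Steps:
(3254 + 19651)/(7024 + z) = (3254 + 19651)/(7024 + 39391) = 22905/46415 = 22905*(1/46415) = 4581/9283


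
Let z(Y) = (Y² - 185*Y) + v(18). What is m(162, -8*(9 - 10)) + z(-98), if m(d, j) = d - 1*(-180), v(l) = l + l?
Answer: 28112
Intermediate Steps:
v(l) = 2*l
m(d, j) = 180 + d (m(d, j) = d + 180 = 180 + d)
z(Y) = 36 + Y² - 185*Y (z(Y) = (Y² - 185*Y) + 2*18 = (Y² - 185*Y) + 36 = 36 + Y² - 185*Y)
m(162, -8*(9 - 10)) + z(-98) = (180 + 162) + (36 + (-98)² - 185*(-98)) = 342 + (36 + 9604 + 18130) = 342 + 27770 = 28112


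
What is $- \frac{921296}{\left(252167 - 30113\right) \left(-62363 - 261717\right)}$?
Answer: $\frac{57581}{4497703770} \approx 1.2802 \cdot 10^{-5}$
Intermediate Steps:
$- \frac{921296}{\left(252167 - 30113\right) \left(-62363 - 261717\right)} = - \frac{921296}{222054 \left(-324080\right)} = - \frac{921296}{-71963260320} = \left(-921296\right) \left(- \frac{1}{71963260320}\right) = \frac{57581}{4497703770}$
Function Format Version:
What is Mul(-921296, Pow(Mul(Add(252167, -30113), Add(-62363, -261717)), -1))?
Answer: Rational(57581, 4497703770) ≈ 1.2802e-5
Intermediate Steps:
Mul(-921296, Pow(Mul(Add(252167, -30113), Add(-62363, -261717)), -1)) = Mul(-921296, Pow(Mul(222054, -324080), -1)) = Mul(-921296, Pow(-71963260320, -1)) = Mul(-921296, Rational(-1, 71963260320)) = Rational(57581, 4497703770)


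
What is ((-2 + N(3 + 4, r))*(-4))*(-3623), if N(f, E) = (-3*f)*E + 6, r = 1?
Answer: -246364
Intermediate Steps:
N(f, E) = 6 - 3*E*f (N(f, E) = -3*E*f + 6 = 6 - 3*E*f)
((-2 + N(3 + 4, r))*(-4))*(-3623) = ((-2 + (6 - 3*1*(3 + 4)))*(-4))*(-3623) = ((-2 + (6 - 3*1*7))*(-4))*(-3623) = ((-2 + (6 - 21))*(-4))*(-3623) = ((-2 - 15)*(-4))*(-3623) = -17*(-4)*(-3623) = 68*(-3623) = -246364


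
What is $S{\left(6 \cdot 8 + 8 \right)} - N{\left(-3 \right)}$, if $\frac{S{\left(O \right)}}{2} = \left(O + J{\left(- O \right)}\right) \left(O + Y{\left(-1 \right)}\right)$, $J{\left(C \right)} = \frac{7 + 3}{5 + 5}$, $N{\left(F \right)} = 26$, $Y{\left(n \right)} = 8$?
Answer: $7270$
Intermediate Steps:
$J{\left(C \right)} = 1$ ($J{\left(C \right)} = \frac{10}{10} = 10 \cdot \frac{1}{10} = 1$)
$S{\left(O \right)} = 2 \left(1 + O\right) \left(8 + O\right)$ ($S{\left(O \right)} = 2 \left(O + 1\right) \left(O + 8\right) = 2 \left(1 + O\right) \left(8 + O\right)$)
$S{\left(6 \cdot 8 + 8 \right)} - N{\left(-3 \right)} = \left(16 + 2 \left(6 \cdot 8 + 8\right)^{2} + 18 \left(6 \cdot 8 + 8\right)\right) - 26 = \left(16 + 2 \left(48 + 8\right)^{2} + 18 \left(48 + 8\right)\right) - 26 = \left(16 + 2 \cdot 56^{2} + 18 \cdot 56\right) - 26 = \left(16 + 2 \cdot 3136 + 1008\right) - 26 = \left(16 + 6272 + 1008\right) - 26 = 7296 - 26 = 7270$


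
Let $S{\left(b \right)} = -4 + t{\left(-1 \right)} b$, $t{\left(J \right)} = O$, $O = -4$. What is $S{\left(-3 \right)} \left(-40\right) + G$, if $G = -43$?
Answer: $-363$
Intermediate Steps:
$t{\left(J \right)} = -4$
$S{\left(b \right)} = -4 - 4 b$
$S{\left(-3 \right)} \left(-40\right) + G = \left(-4 - -12\right) \left(-40\right) - 43 = \left(-4 + 12\right) \left(-40\right) - 43 = 8 \left(-40\right) - 43 = -320 - 43 = -363$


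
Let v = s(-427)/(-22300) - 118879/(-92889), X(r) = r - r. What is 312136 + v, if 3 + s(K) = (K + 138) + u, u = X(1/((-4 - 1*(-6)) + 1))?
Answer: 161642224571122/517856175 ≈ 3.1214e+5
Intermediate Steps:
X(r) = 0
u = 0
s(K) = 135 + K (s(K) = -3 + ((K + 138) + 0) = -3 + ((138 + K) + 0) = -3 + (138 + K) = 135 + K)
v = 669531322/517856175 (v = (135 - 427)/(-22300) - 118879/(-92889) = -292*(-1/22300) - 118879*(-1/92889) = 73/5575 + 118879/92889 = 669531322/517856175 ≈ 1.2929)
312136 + v = 312136 + 669531322/517856175 = 161642224571122/517856175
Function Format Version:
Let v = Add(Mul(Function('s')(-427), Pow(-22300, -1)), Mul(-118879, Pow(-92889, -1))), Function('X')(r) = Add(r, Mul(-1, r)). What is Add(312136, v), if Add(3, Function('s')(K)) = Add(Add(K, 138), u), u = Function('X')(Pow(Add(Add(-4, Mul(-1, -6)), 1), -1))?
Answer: Rational(161642224571122, 517856175) ≈ 3.1214e+5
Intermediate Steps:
Function('X')(r) = 0
u = 0
Function('s')(K) = Add(135, K) (Function('s')(K) = Add(-3, Add(Add(K, 138), 0)) = Add(-3, Add(Add(138, K), 0)) = Add(-3, Add(138, K)) = Add(135, K))
v = Rational(669531322, 517856175) (v = Add(Mul(Add(135, -427), Pow(-22300, -1)), Mul(-118879, Pow(-92889, -1))) = Add(Mul(-292, Rational(-1, 22300)), Mul(-118879, Rational(-1, 92889))) = Add(Rational(73, 5575), Rational(118879, 92889)) = Rational(669531322, 517856175) ≈ 1.2929)
Add(312136, v) = Add(312136, Rational(669531322, 517856175)) = Rational(161642224571122, 517856175)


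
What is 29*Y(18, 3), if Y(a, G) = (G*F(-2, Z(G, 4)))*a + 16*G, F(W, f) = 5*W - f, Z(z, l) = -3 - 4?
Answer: -3306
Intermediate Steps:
Z(z, l) = -7
F(W, f) = -f + 5*W
Y(a, G) = 16*G - 3*G*a (Y(a, G) = (G*(-1*(-7) + 5*(-2)))*a + 16*G = (G*(7 - 10))*a + 16*G = (G*(-3))*a + 16*G = (-3*G)*a + 16*G = -3*G*a + 16*G = 16*G - 3*G*a)
29*Y(18, 3) = 29*(3*(16 - 3*18)) = 29*(3*(16 - 54)) = 29*(3*(-38)) = 29*(-114) = -3306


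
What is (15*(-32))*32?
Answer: -15360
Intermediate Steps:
(15*(-32))*32 = -480*32 = -15360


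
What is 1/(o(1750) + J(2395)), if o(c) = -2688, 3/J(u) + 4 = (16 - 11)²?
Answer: -7/18815 ≈ -0.00037204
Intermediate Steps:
J(u) = ⅐ (J(u) = 3/(-4 + (16 - 11)²) = 3/(-4 + 5²) = 3/(-4 + 25) = 3/21 = 3*(1/21) = ⅐)
1/(o(1750) + J(2395)) = 1/(-2688 + ⅐) = 1/(-18815/7) = -7/18815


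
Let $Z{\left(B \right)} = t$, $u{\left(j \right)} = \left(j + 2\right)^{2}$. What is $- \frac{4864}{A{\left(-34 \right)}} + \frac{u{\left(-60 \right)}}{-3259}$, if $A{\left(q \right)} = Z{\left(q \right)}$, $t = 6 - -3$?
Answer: $- \frac{15882052}{29331} \approx -541.48$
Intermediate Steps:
$u{\left(j \right)} = \left(2 + j\right)^{2}$
$t = 9$ ($t = 6 + 3 = 9$)
$Z{\left(B \right)} = 9$
$A{\left(q \right)} = 9$
$- \frac{4864}{A{\left(-34 \right)}} + \frac{u{\left(-60 \right)}}{-3259} = - \frac{4864}{9} + \frac{\left(2 - 60\right)^{2}}{-3259} = \left(-4864\right) \frac{1}{9} + \left(-58\right)^{2} \left(- \frac{1}{3259}\right) = - \frac{4864}{9} + 3364 \left(- \frac{1}{3259}\right) = - \frac{4864}{9} - \frac{3364}{3259} = - \frac{15882052}{29331}$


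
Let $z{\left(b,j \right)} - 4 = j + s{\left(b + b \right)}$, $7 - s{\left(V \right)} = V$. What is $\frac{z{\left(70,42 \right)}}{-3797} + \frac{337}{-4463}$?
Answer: $- \frac{891308}{16946011} \approx -0.052597$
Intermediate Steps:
$s{\left(V \right)} = 7 - V$
$z{\left(b,j \right)} = 11 + j - 2 b$ ($z{\left(b,j \right)} = 4 - \left(-7 - j + 2 b\right) = 4 + \left(7 + j - 2 b\right) = 11 + j - 2 b$)
$\frac{z{\left(70,42 \right)}}{-3797} + \frac{337}{-4463} = \frac{11 + 42 - 140}{-3797} + \frac{337}{-4463} = \left(11 + 42 - 140\right) \left(- \frac{1}{3797}\right) + 337 \left(- \frac{1}{4463}\right) = \left(-87\right) \left(- \frac{1}{3797}\right) - \frac{337}{4463} = \frac{87}{3797} - \frac{337}{4463} = - \frac{891308}{16946011}$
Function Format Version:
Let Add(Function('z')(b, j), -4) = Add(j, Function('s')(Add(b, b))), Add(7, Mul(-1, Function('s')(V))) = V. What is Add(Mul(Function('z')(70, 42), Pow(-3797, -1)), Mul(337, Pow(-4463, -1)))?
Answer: Rational(-891308, 16946011) ≈ -0.052597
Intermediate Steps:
Function('s')(V) = Add(7, Mul(-1, V))
Function('z')(b, j) = Add(11, j, Mul(-2, b)) (Function('z')(b, j) = Add(4, Add(j, Add(7, Mul(-1, Add(b, b))))) = Add(4, Add(j, Add(7, Mul(-1, Mul(2, b))))) = Add(4, Add(j, Add(7, Mul(-2, b)))) = Add(4, Add(7, j, Mul(-2, b))) = Add(11, j, Mul(-2, b)))
Add(Mul(Function('z')(70, 42), Pow(-3797, -1)), Mul(337, Pow(-4463, -1))) = Add(Mul(Add(11, 42, Mul(-2, 70)), Pow(-3797, -1)), Mul(337, Pow(-4463, -1))) = Add(Mul(Add(11, 42, -140), Rational(-1, 3797)), Mul(337, Rational(-1, 4463))) = Add(Mul(-87, Rational(-1, 3797)), Rational(-337, 4463)) = Add(Rational(87, 3797), Rational(-337, 4463)) = Rational(-891308, 16946011)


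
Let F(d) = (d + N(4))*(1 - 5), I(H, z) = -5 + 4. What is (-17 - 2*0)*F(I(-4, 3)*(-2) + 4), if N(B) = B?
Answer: 680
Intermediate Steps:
I(H, z) = -1
F(d) = -16 - 4*d (F(d) = (d + 4)*(1 - 5) = (4 + d)*(-4) = -16 - 4*d)
(-17 - 2*0)*F(I(-4, 3)*(-2) + 4) = (-17 - 2*0)*(-16 - 4*(-1*(-2) + 4)) = (-17 + 0)*(-16 - 4*(2 + 4)) = -17*(-16 - 4*6) = -17*(-16 - 24) = -17*(-40) = 680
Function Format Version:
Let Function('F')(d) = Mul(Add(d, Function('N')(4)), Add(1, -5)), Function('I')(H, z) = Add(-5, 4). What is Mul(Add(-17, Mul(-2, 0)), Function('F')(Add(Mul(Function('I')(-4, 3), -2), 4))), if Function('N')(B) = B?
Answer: 680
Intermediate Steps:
Function('I')(H, z) = -1
Function('F')(d) = Add(-16, Mul(-4, d)) (Function('F')(d) = Mul(Add(d, 4), Add(1, -5)) = Mul(Add(4, d), -4) = Add(-16, Mul(-4, d)))
Mul(Add(-17, Mul(-2, 0)), Function('F')(Add(Mul(Function('I')(-4, 3), -2), 4))) = Mul(Add(-17, Mul(-2, 0)), Add(-16, Mul(-4, Add(Mul(-1, -2), 4)))) = Mul(Add(-17, 0), Add(-16, Mul(-4, Add(2, 4)))) = Mul(-17, Add(-16, Mul(-4, 6))) = Mul(-17, Add(-16, -24)) = Mul(-17, -40) = 680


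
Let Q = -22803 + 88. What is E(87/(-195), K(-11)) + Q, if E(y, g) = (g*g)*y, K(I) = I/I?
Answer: -1476504/65 ≈ -22715.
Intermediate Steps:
K(I) = 1
E(y, g) = y*g² (E(y, g) = g²*y = y*g²)
Q = -22715
E(87/(-195), K(-11)) + Q = (87/(-195))*1² - 22715 = (87*(-1/195))*1 - 22715 = -29/65*1 - 22715 = -29/65 - 22715 = -1476504/65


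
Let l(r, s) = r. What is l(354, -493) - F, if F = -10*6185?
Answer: 62204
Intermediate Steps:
F = -61850
l(354, -493) - F = 354 - 1*(-61850) = 354 + 61850 = 62204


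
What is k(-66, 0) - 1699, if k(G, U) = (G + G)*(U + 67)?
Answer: -10543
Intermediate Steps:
k(G, U) = 2*G*(67 + U) (k(G, U) = (2*G)*(67 + U) = 2*G*(67 + U))
k(-66, 0) - 1699 = 2*(-66)*(67 + 0) - 1699 = 2*(-66)*67 - 1699 = -8844 - 1699 = -10543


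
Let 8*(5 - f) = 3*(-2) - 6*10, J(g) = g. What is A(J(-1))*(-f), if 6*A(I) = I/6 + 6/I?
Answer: 1961/144 ≈ 13.618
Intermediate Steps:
A(I) = 1/I + I/36 (A(I) = (I/6 + 6/I)/6 = (6/I + I/6)/6 = 1/I + I/36)
f = 53/4 (f = 5 - (3*(-2) - 6*10)/8 = 5 - (-6 - 60)/8 = 5 - ⅛*(-66) = 5 + 33/4 = 53/4 ≈ 13.250)
A(J(-1))*(-f) = (1/(-1) + (1/36)*(-1))*(-1*53/4) = (-1 - 1/36)*(-53/4) = -37/36*(-53/4) = 1961/144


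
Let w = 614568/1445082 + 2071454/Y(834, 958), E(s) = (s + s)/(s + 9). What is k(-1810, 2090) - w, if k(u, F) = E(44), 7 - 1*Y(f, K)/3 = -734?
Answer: -26406837032518/28376352693 ≈ -930.59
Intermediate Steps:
Y(f, K) = 2223 (Y(f, K) = 21 - 3*(-734) = 21 + 2202 = 2223)
E(s) = 2*s/(9 + s) (E(s) = (2*s)/(9 + s) = 2*s/(9 + s))
k(u, F) = 88/53 (k(u, F) = 2*44/(9 + 44) = 2*44/53 = 2*44*(1/53) = 88/53)
w = 499131178982/535402881 (w = 614568/1445082 + 2071454/2223 = 614568*(1/1445082) + 2071454*(1/2223) = 102428/240847 + 2071454/2223 = 499131178982/535402881 ≈ 932.25)
k(-1810, 2090) - w = 88/53 - 1*499131178982/535402881 = 88/53 - 499131178982/535402881 = -26406837032518/28376352693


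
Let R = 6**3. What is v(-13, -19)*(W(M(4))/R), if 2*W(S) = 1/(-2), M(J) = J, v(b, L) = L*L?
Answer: -361/864 ≈ -0.41782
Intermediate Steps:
v(b, L) = L**2
W(S) = -1/4 (W(S) = (1/2)/(-2) = (1/2)*(-1/2) = -1/4)
R = 216
v(-13, -19)*(W(M(4))/R) = (-19)**2*(-1/4/216) = 361*(-1/4*1/216) = 361*(-1/864) = -361/864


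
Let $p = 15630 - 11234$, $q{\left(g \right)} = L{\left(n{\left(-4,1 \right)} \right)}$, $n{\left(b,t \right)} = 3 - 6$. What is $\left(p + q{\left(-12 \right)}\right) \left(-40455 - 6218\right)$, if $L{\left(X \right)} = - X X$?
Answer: $-204754451$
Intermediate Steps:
$n{\left(b,t \right)} = -3$ ($n{\left(b,t \right)} = 3 - 6 = -3$)
$L{\left(X \right)} = - X^{2}$
$q{\left(g \right)} = -9$ ($q{\left(g \right)} = - \left(-3\right)^{2} = \left(-1\right) 9 = -9$)
$p = 4396$ ($p = 15630 - 11234 = 4396$)
$\left(p + q{\left(-12 \right)}\right) \left(-40455 - 6218\right) = \left(4396 - 9\right) \left(-40455 - 6218\right) = 4387 \left(-46673\right) = -204754451$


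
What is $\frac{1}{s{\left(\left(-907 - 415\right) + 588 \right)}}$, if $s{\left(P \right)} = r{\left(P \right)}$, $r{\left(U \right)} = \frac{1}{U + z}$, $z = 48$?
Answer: $-686$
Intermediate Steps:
$r{\left(U \right)} = \frac{1}{48 + U}$ ($r{\left(U \right)} = \frac{1}{U + 48} = \frac{1}{48 + U}$)
$s{\left(P \right)} = \frac{1}{48 + P}$
$\frac{1}{s{\left(\left(-907 - 415\right) + 588 \right)}} = \frac{1}{\frac{1}{48 + \left(\left(-907 - 415\right) + 588\right)}} = \frac{1}{\frac{1}{48 + \left(-1322 + 588\right)}} = \frac{1}{\frac{1}{48 - 734}} = \frac{1}{\frac{1}{-686}} = \frac{1}{- \frac{1}{686}} = -686$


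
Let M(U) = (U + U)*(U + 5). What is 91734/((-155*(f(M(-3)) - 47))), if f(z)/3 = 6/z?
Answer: 183468/15035 ≈ 12.203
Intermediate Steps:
M(U) = 2*U*(5 + U) (M(U) = (2*U)*(5 + U) = 2*U*(5 + U))
f(z) = 18/z (f(z) = 3*(6/z) = 18/z)
91734/((-155*(f(M(-3)) - 47))) = 91734/((-155*(18/((2*(-3)*(5 - 3))) - 47))) = 91734/((-155*(18/((2*(-3)*2)) - 47))) = 91734/((-155*(18/(-12) - 47))) = 91734/((-155*(18*(-1/12) - 47))) = 91734/((-155*(-3/2 - 47))) = 91734/((-155*(-97/2))) = 91734/(15035/2) = 91734*(2/15035) = 183468/15035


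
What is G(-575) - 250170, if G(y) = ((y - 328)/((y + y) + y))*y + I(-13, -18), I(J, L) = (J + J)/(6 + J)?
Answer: -1753271/7 ≈ -2.5047e+5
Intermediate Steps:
I(J, L) = 2*J/(6 + J) (I(J, L) = (2*J)/(6 + J) = 2*J/(6 + J))
G(y) = -2218/21 + y/3 (G(y) = ((y - 328)/((y + y) + y))*y + 2*(-13)/(6 - 13) = ((-328 + y)/(2*y + y))*y + 2*(-13)/(-7) = ((-328 + y)/((3*y)))*y + 2*(-13)*(-⅐) = ((-328 + y)*(1/(3*y)))*y + 26/7 = ((-328 + y)/(3*y))*y + 26/7 = (-328/3 + y/3) + 26/7 = -2218/21 + y/3)
G(-575) - 250170 = (-2218/21 + (⅓)*(-575)) - 250170 = (-2218/21 - 575/3) - 250170 = -2081/7 - 250170 = -1753271/7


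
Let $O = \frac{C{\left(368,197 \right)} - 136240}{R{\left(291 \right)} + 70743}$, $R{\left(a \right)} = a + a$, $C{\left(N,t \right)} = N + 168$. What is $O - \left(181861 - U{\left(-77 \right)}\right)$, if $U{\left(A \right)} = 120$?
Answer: $- \frac{12962812529}{71325} \approx -1.8174 \cdot 10^{5}$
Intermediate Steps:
$C{\left(N,t \right)} = 168 + N$
$R{\left(a \right)} = 2 a$
$O = - \frac{135704}{71325}$ ($O = \frac{\left(168 + 368\right) - 136240}{2 \cdot 291 + 70743} = \frac{536 - 136240}{582 + 70743} = - \frac{135704}{71325} \approx -1.9026$)
$O - \left(181861 - U{\left(-77 \right)}\right) = - \frac{135704}{71325} - \left(181861 - 120\right) = - \frac{135704}{71325} - 181741 = - \frac{12962812529}{71325}$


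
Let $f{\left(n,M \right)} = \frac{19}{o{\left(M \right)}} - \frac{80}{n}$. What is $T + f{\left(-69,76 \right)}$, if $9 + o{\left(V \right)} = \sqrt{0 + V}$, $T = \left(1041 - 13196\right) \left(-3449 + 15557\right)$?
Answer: $- \frac{50774606699}{345} - \frac{38 \sqrt{19}}{5} \approx -1.4717 \cdot 10^{8}$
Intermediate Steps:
$T = -147172740$ ($T = \left(-12155\right) 12108 = -147172740$)
$o{\left(V \right)} = -9 + \sqrt{V}$ ($o{\left(V \right)} = -9 + \sqrt{0 + V} = -9 + \sqrt{V}$)
$f{\left(n,M \right)} = - \frac{80}{n} + \frac{19}{-9 + \sqrt{M}}$ ($f{\left(n,M \right)} = \frac{19}{-9 + \sqrt{M}} - \frac{80}{n} = - \frac{80}{n} + \frac{19}{-9 + \sqrt{M}}$)
$T + f{\left(-69,76 \right)} = -147172740 + \left(- \frac{80}{-69} + \frac{19}{-9 + \sqrt{76}}\right) = -147172740 + \left(\left(-80\right) \left(- \frac{1}{69}\right) + \frac{19}{-9 + 2 \sqrt{19}}\right) = -147172740 + \left(\frac{80}{69} + \frac{19}{-9 + 2 \sqrt{19}}\right) = - \frac{10154918980}{69} + \frac{19}{-9 + 2 \sqrt{19}}$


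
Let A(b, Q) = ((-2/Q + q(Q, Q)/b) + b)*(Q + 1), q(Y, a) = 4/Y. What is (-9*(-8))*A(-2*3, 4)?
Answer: -2400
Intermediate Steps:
A(b, Q) = (1 + Q)*(b - 2/Q + 4/(Q*b)) (A(b, Q) = ((-2/Q + (4/Q)/b) + b)*(Q + 1) = ((-2/Q + 4/(Q*b)) + b)*(1 + Q) = (b - 2/Q + 4/(Q*b))*(1 + Q) = (1 + Q)*(b - 2/Q + 4/(Q*b)))
(-9*(-8))*A(-2*3, 4) = (-9*(-8))*(-2 - 2*3 - 2/4 + 4/((-2*3)) + 4*(-2*3) + 4/(4*(-2*3))) = 72*(-2 - 6 - 2*¼ + 4/(-6) + 4*(-6) + 4*(¼)/(-6)) = 72*(-2 - 6 - ½ + 4*(-⅙) - 24 + 4*(¼)*(-⅙)) = 72*(-2 - 6 - ½ - ⅔ - 24 - ⅙) = 72*(-100/3) = -2400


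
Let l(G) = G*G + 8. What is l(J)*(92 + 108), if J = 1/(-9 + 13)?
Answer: 3225/2 ≈ 1612.5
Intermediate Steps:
J = ¼ (J = 1/4 = ¼ ≈ 0.25000)
l(G) = 8 + G² (l(G) = G² + 8 = 8 + G²)
l(J)*(92 + 108) = (8 + (¼)²)*(92 + 108) = (8 + 1/16)*200 = (129/16)*200 = 3225/2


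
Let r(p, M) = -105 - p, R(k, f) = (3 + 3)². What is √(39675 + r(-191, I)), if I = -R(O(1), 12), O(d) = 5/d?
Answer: √39761 ≈ 199.40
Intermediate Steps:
R(k, f) = 36 (R(k, f) = 6² = 36)
I = -36 (I = -1*36 = -36)
√(39675 + r(-191, I)) = √(39675 + (-105 - 1*(-191))) = √(39675 + (-105 + 191)) = √(39675 + 86) = √39761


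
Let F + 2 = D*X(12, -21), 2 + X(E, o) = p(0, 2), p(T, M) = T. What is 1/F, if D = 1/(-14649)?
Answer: -14649/29296 ≈ -0.50003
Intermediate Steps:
D = -1/14649 ≈ -6.8264e-5
X(E, o) = -2 (X(E, o) = -2 + 0 = -2)
F = -29296/14649 (F = -2 - 1/14649*(-2) = -2 + 2/14649 = -29296/14649 ≈ -1.9999)
1/F = 1/(-29296/14649) = -14649/29296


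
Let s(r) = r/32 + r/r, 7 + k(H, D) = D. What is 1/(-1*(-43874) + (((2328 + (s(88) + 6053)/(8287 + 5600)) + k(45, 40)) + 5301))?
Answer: 55548/2862745955 ≈ 1.9404e-5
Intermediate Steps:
k(H, D) = -7 + D
s(r) = 1 + r/32 (s(r) = r*(1/32) + 1 = r/32 + 1 = 1 + r/32)
1/(-1*(-43874) + (((2328 + (s(88) + 6053)/(8287 + 5600)) + k(45, 40)) + 5301)) = 1/(-1*(-43874) + (((2328 + ((1 + (1/32)*88) + 6053)/(8287 + 5600)) + (-7 + 40)) + 5301)) = 1/(43874 + (((2328 + ((1 + 11/4) + 6053)/13887) + 33) + 5301)) = 1/(43874 + (((2328 + (15/4 + 6053)*(1/13887)) + 33) + 5301)) = 1/(43874 + (((2328 + (24227/4)*(1/13887)) + 33) + 5301)) = 1/(43874 + (((2328 + 24227/55548) + 33) + 5301)) = 1/(43874 + ((129339971/55548 + 33) + 5301)) = 1/(43874 + (131173055/55548 + 5301)) = 1/(43874 + 425633003/55548) = 1/(2862745955/55548) = 55548/2862745955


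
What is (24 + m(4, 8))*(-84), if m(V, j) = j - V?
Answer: -2352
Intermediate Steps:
(24 + m(4, 8))*(-84) = (24 + (8 - 1*4))*(-84) = (24 + (8 - 4))*(-84) = (24 + 4)*(-84) = 28*(-84) = -2352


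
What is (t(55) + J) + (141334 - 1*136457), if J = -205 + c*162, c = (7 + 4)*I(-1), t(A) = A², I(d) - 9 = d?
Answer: 21953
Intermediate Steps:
I(d) = 9 + d
c = 88 (c = (7 + 4)*(9 - 1) = 11*8 = 88)
J = 14051 (J = -205 + 88*162 = -205 + 14256 = 14051)
(t(55) + J) + (141334 - 1*136457) = (55² + 14051) + (141334 - 1*136457) = (3025 + 14051) + (141334 - 136457) = 17076 + 4877 = 21953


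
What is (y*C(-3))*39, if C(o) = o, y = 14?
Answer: -1638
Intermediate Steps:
(y*C(-3))*39 = (14*(-3))*39 = -42*39 = -1638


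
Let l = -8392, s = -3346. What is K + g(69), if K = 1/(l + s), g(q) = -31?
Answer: -363879/11738 ≈ -31.000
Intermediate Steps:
K = -1/11738 (K = 1/(-8392 - 3346) = 1/(-11738) = -1/11738 ≈ -8.5193e-5)
K + g(69) = -1/11738 - 31 = -363879/11738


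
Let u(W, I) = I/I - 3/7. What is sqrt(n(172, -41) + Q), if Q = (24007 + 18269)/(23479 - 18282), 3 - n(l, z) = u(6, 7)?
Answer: sqrt(13979758499)/36379 ≈ 3.2501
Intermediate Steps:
u(W, I) = 4/7 (u(W, I) = 1 - 3*1/7 = 1 - 3/7 = 4/7)
n(l, z) = 17/7 (n(l, z) = 3 - 1*4/7 = 3 - 4/7 = 17/7)
Q = 42276/5197 ≈ 8.1347
sqrt(n(172, -41) + Q) = sqrt(17/7 + 42276/5197) = sqrt(384281/36379) = sqrt(13979758499)/36379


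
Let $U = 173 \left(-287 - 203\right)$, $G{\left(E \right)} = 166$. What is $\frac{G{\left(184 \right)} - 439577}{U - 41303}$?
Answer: $\frac{439411}{126073} \approx 3.4854$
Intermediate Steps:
$U = -84770$ ($U = 173 \left(-287 - 203\right) = 173 \left(-490\right) = -84770$)
$\frac{G{\left(184 \right)} - 439577}{U - 41303} = \frac{166 - 439577}{-84770 - 41303} = - \frac{439411}{-126073} = \left(-439411\right) \left(- \frac{1}{126073}\right) = \frac{439411}{126073}$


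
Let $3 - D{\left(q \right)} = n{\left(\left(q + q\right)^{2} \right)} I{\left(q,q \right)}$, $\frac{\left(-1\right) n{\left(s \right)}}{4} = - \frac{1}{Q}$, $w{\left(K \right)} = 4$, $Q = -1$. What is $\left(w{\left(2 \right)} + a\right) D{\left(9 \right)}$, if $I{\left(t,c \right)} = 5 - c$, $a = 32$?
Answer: $-468$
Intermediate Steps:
$n{\left(s \right)} = -4$ ($n{\left(s \right)} = - 4 \left(- \frac{1}{-1}\right) = - 4 \left(\left(-1\right) \left(-1\right)\right) = \left(-4\right) 1 = -4$)
$D{\left(q \right)} = 23 - 4 q$ ($D{\left(q \right)} = 3 - - 4 \left(5 - q\right) = 3 - \left(-20 + 4 q\right) = 23 - 4 q$)
$\left(w{\left(2 \right)} + a\right) D{\left(9 \right)} = \left(4 + 32\right) \left(23 - 36\right) = 36 \left(23 - 36\right) = 36 \left(-13\right) = -468$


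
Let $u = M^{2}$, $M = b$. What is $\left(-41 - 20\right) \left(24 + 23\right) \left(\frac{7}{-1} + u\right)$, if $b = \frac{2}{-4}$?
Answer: $\frac{77409}{4} \approx 19352.0$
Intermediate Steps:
$b = - \frac{1}{2}$ ($b = 2 \left(- \frac{1}{4}\right) = - \frac{1}{2} \approx -0.5$)
$M = - \frac{1}{2} \approx -0.5$
$u = \frac{1}{4}$ ($u = \left(- \frac{1}{2}\right)^{2} = \frac{1}{4} \approx 0.25$)
$\left(-41 - 20\right) \left(24 + 23\right) \left(\frac{7}{-1} + u\right) = \left(-41 - 20\right) \left(24 + 23\right) \left(\frac{7}{-1} + \frac{1}{4}\right) = - 61 \cdot 47 \left(7 \left(-1\right) + \frac{1}{4}\right) = - 61 \cdot 47 \left(-7 + \frac{1}{4}\right) = - 61 \cdot 47 \left(- \frac{27}{4}\right) = \left(-61\right) \left(- \frac{1269}{4}\right) = \frac{77409}{4}$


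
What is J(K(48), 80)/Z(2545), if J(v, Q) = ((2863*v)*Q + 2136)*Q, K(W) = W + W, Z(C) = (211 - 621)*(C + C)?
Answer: -87959904/104345 ≈ -842.97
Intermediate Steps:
Z(C) = -820*C
K(W) = 2*W
J(v, Q) = Q*(2136 + 2863*Q*v) (J(v, Q) = (2863*Q*v + 2136)*Q = (2136 + 2863*Q*v)*Q = Q*(2136 + 2863*Q*v))
J(K(48), 80)/Z(2545) = (80*(2136 + 2863*80*(2*48)))/((-820*2545)) = (80*(2136 + 2863*80*96))/(-2086900) = (80*(2136 + 21987840))*(-1/2086900) = (80*21989976)*(-1/2086900) = 1759198080*(-1/2086900) = -87959904/104345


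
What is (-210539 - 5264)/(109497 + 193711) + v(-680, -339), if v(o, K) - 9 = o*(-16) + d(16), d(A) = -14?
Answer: 3297171197/303208 ≈ 10874.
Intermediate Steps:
v(o, K) = -5 - 16*o (v(o, K) = 9 + (o*(-16) - 14) = 9 + (-16*o - 14) = 9 + (-14 - 16*o) = -5 - 16*o)
(-210539 - 5264)/(109497 + 193711) + v(-680, -339) = (-210539 - 5264)/(109497 + 193711) + (-5 - 16*(-680)) = -215803/303208 + (-5 + 10880) = -215803*1/303208 + 10875 = -215803/303208 + 10875 = 3297171197/303208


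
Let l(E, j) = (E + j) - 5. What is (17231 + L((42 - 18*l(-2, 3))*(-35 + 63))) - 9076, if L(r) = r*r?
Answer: 10197019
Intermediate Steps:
l(E, j) = -5 + E + j
L(r) = r²
(17231 + L((42 - 18*l(-2, 3))*(-35 + 63))) - 9076 = (17231 + ((42 - 18*(-5 - 2 + 3))*(-35 + 63))²) - 9076 = (17231 + ((42 - 18*(-4))*28)²) - 9076 = (17231 + ((42 + 72)*28)²) - 9076 = (17231 + (114*28)²) - 9076 = (17231 + 3192²) - 9076 = (17231 + 10188864) - 9076 = 10206095 - 9076 = 10197019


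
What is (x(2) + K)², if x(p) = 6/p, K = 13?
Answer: 256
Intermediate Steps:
(x(2) + K)² = (6/2 + 13)² = (6*(½) + 13)² = (3 + 13)² = 16² = 256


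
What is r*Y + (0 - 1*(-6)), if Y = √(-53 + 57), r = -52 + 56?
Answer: 14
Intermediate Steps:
r = 4
Y = 2 (Y = √4 = 2)
r*Y + (0 - 1*(-6)) = 4*2 + (0 - 1*(-6)) = 8 + (0 + 6) = 8 + 6 = 14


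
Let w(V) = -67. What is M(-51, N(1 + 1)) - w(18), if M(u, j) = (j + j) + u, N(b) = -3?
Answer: 10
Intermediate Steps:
M(u, j) = u + 2*j (M(u, j) = 2*j + u = u + 2*j)
M(-51, N(1 + 1)) - w(18) = (-51 + 2*(-3)) - 1*(-67) = (-51 - 6) + 67 = -57 + 67 = 10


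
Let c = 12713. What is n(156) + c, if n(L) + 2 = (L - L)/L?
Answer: 12711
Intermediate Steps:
n(L) = -2 (n(L) = -2 + (L - L)/L = -2 + 0/L = -2 + 0 = -2)
n(156) + c = -2 + 12713 = 12711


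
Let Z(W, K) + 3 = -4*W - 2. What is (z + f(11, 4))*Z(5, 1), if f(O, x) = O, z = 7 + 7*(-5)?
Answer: 425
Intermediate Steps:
z = -28 (z = 7 - 35 = -28)
Z(W, K) = -5 - 4*W (Z(W, K) = -3 + (-4*W - 2) = -3 + (-2 - 4*W) = -5 - 4*W)
(z + f(11, 4))*Z(5, 1) = (-28 + 11)*(-5 - 4*5) = -17*(-5 - 20) = -17*(-25) = 425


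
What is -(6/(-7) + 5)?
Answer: -29/7 ≈ -4.1429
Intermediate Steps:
-(6/(-7) + 5) = -(6*(-⅐) + 5) = -(-6/7 + 5) = -1*29/7 = -29/7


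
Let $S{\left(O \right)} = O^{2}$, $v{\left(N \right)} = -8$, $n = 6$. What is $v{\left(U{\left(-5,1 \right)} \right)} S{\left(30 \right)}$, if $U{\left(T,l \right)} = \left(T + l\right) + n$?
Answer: $-7200$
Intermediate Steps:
$U{\left(T,l \right)} = 6 + T + l$ ($U{\left(T,l \right)} = \left(T + l\right) + 6 = 6 + T + l$)
$v{\left(U{\left(-5,1 \right)} \right)} S{\left(30 \right)} = - 8 \cdot 30^{2} = \left(-8\right) 900 = -7200$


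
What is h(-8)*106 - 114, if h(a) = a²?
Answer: 6670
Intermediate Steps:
h(-8)*106 - 114 = (-8)²*106 - 114 = 64*106 - 114 = 6784 - 114 = 6670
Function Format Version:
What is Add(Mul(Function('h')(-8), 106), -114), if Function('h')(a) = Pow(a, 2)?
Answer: 6670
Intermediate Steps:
Add(Mul(Function('h')(-8), 106), -114) = Add(Mul(Pow(-8, 2), 106), -114) = Add(Mul(64, 106), -114) = Add(6784, -114) = 6670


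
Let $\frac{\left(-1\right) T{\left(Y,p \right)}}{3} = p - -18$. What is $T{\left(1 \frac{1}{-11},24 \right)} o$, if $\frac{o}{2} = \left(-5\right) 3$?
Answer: $3780$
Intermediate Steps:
$o = -30$ ($o = 2 \left(\left(-5\right) 3\right) = 2 \left(-15\right) = -30$)
$T{\left(Y,p \right)} = -54 - 3 p$ ($T{\left(Y,p \right)} = - 3 \left(p - -18\right) = - 3 \left(p + 18\right) = - 3 \left(18 + p\right) = -54 - 3 p$)
$T{\left(1 \frac{1}{-11},24 \right)} o = \left(-54 - 72\right) \left(-30\right) = \left(-126\right) \left(-30\right) = 3780$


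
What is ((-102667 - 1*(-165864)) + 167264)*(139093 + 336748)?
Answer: 109662792701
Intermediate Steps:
((-102667 - 1*(-165864)) + 167264)*(139093 + 336748) = ((-102667 + 165864) + 167264)*475841 = (63197 + 167264)*475841 = 230461*475841 = 109662792701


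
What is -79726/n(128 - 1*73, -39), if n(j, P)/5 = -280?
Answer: 39863/700 ≈ 56.947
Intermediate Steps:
n(j, P) = -1400 (n(j, P) = 5*(-280) = -1400)
-79726/n(128 - 1*73, -39) = -79726/(-1400) = -79726*(-1/1400) = 39863/700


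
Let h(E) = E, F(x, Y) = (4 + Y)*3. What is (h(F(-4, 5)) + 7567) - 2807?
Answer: 4787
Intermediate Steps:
F(x, Y) = 12 + 3*Y
(h(F(-4, 5)) + 7567) - 2807 = ((12 + 3*5) + 7567) - 2807 = ((12 + 15) + 7567) - 2807 = (27 + 7567) - 2807 = 7594 - 2807 = 4787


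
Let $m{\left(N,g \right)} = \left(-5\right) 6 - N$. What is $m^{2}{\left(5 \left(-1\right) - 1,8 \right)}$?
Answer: $576$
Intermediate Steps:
$m{\left(N,g \right)} = -30 - N$
$m^{2}{\left(5 \left(-1\right) - 1,8 \right)} = \left(-30 - \left(5 \left(-1\right) - 1\right)\right)^{2} = \left(-30 - \left(-5 - 1\right)\right)^{2} = \left(-30 - -6\right)^{2} = \left(-30 + 6\right)^{2} = \left(-24\right)^{2} = 576$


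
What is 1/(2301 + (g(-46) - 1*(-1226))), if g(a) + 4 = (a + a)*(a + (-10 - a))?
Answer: 1/4443 ≈ 0.00022507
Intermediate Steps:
g(a) = -4 - 20*a (g(a) = -4 + (a + a)*(a + (-10 - a)) = -4 + (2*a)*(-10) = -4 - 20*a)
1/(2301 + (g(-46) - 1*(-1226))) = 1/(2301 + ((-4 - 20*(-46)) - 1*(-1226))) = 1/(2301 + ((-4 + 920) + 1226)) = 1/(2301 + (916 + 1226)) = 1/(2301 + 2142) = 1/4443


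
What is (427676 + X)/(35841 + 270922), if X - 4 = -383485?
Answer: 44195/306763 ≈ 0.14407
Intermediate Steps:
X = -383481 (X = 4 - 383485 = -383481)
(427676 + X)/(35841 + 270922) = (427676 - 383481)/(35841 + 270922) = 44195/306763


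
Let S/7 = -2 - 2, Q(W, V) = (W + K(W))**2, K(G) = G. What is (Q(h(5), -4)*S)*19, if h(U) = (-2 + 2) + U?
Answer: -53200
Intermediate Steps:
h(U) = U (h(U) = 0 + U = U)
Q(W, V) = 4*W**2 (Q(W, V) = (W + W)**2 = (2*W)**2 = 4*W**2)
S = -28 (S = 7*(-2 - 2) = 7*(-4) = -28)
(Q(h(5), -4)*S)*19 = ((4*5**2)*(-28))*19 = ((4*25)*(-28))*19 = (100*(-28))*19 = -2800*19 = -53200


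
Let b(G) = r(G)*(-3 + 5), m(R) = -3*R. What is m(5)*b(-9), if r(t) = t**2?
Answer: -2430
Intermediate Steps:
b(G) = 2*G**2 (b(G) = G**2*(-3 + 5) = G**2*2 = 2*G**2)
m(5)*b(-9) = (-3*5)*(2*(-9)**2) = -30*81 = -15*162 = -2430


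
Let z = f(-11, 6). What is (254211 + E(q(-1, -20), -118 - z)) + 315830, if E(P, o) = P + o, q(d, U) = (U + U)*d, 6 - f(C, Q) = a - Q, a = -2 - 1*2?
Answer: 569947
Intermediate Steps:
a = -4 (a = -2 - 2 = -4)
f(C, Q) = 10 + Q (f(C, Q) = 6 - (-4 - Q) = 6 + (4 + Q) = 10 + Q)
z = 16 (z = 10 + 6 = 16)
q(d, U) = 2*U*d (q(d, U) = (2*U)*d = 2*U*d)
(254211 + E(q(-1, -20), -118 - z)) + 315830 = (254211 + (2*(-20)*(-1) + (-118 - 1*16))) + 315830 = (254211 + (40 + (-118 - 16))) + 315830 = (254211 + (40 - 134)) + 315830 = (254211 - 94) + 315830 = 254117 + 315830 = 569947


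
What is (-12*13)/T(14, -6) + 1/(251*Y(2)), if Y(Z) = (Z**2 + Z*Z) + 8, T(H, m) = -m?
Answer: -104415/4016 ≈ -26.000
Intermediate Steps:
Y(Z) = 8 + 2*Z**2 (Y(Z) = (Z**2 + Z**2) + 8 = 2*Z**2 + 8 = 8 + 2*Z**2)
(-12*13)/T(14, -6) + 1/(251*Y(2)) = (-12*13)/((-1*(-6))) + 1/(251*(8 + 2*2**2)) = -156/6 + 1/(251*(8 + 2*4)) = -156*1/6 + 1/(251*(8 + 8)) = -26 + (1/251)/16 = -26 + (1/251)*(1/16) = -26 + 1/4016 = -104415/4016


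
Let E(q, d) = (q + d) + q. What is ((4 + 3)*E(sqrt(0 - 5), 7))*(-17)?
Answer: -833 - 238*I*sqrt(5) ≈ -833.0 - 532.18*I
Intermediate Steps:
E(q, d) = d + 2*q (E(q, d) = (d + q) + q = d + 2*q)
((4 + 3)*E(sqrt(0 - 5), 7))*(-17) = ((4 + 3)*(7 + 2*sqrt(0 - 5)))*(-17) = (7*(7 + 2*sqrt(-5)))*(-17) = (7*(7 + 2*(I*sqrt(5))))*(-17) = (7*(7 + 2*I*sqrt(5)))*(-17) = (49 + 14*I*sqrt(5))*(-17) = -833 - 238*I*sqrt(5)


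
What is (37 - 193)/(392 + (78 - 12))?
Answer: -78/229 ≈ -0.34061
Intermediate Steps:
(37 - 193)/(392 + (78 - 12)) = -156/(392 + 66) = -156/458 = -156*1/458 = -78/229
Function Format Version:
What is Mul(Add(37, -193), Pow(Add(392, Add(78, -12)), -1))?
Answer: Rational(-78, 229) ≈ -0.34061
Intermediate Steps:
Mul(Add(37, -193), Pow(Add(392, Add(78, -12)), -1)) = Mul(-156, Pow(Add(392, 66), -1)) = Mul(-156, Pow(458, -1)) = Mul(-156, Rational(1, 458)) = Rational(-78, 229)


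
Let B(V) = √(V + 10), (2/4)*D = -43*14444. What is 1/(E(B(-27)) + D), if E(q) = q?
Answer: -1242184/1543021089873 - I*√17/1543021089873 ≈ -8.0503e-7 - 2.6721e-12*I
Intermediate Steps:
D = -1242184 (D = 2*(-43*14444) = 2*(-621092) = -1242184)
B(V) = √(10 + V)
1/(E(B(-27)) + D) = 1/(√(10 - 27) - 1242184) = 1/(√(-17) - 1242184) = 1/(I*√17 - 1242184) = 1/(-1242184 + I*√17)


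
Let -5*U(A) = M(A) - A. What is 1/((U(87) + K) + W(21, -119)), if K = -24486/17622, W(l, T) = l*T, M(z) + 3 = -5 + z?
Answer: -1335/3335884 ≈ -0.00040019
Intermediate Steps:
M(z) = -8 + z (M(z) = -3 + (-5 + z) = -8 + z)
W(l, T) = T*l
K = -371/267 (K = -24486*1/17622 = -371/267 ≈ -1.3895)
U(A) = 8/5 (U(A) = -((-8 + A) - A)/5 = -⅕*(-8) = 8/5)
1/((U(87) + K) + W(21, -119)) = 1/((8/5 - 371/267) - 119*21) = 1/(281/1335 - 2499) = 1/(-3335884/1335) = -1335/3335884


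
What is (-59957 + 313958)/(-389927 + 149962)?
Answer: -23091/21815 ≈ -1.0585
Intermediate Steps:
(-59957 + 313958)/(-389927 + 149962) = 254001/(-239965) = 254001*(-1/239965) = -23091/21815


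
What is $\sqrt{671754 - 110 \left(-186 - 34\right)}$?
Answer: $\sqrt{695954} \approx 834.24$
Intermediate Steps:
$\sqrt{671754 - 110 \left(-186 - 34\right)} = \sqrt{671754 - -24200} = \sqrt{671754 + 24200} = \sqrt{695954}$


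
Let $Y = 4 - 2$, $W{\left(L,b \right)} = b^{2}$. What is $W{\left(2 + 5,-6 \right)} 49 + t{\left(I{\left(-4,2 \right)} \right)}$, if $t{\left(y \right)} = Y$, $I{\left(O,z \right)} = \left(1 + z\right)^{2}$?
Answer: $1766$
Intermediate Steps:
$Y = 2$
$t{\left(y \right)} = 2$
$W{\left(2 + 5,-6 \right)} 49 + t{\left(I{\left(-4,2 \right)} \right)} = \left(-6\right)^{2} \cdot 49 + 2 = 36 \cdot 49 + 2 = 1764 + 2 = 1766$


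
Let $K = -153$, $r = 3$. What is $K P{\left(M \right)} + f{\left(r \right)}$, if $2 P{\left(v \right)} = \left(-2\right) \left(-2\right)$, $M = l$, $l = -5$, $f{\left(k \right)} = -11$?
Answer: $-317$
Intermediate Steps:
$M = -5$
$P{\left(v \right)} = 2$ ($P{\left(v \right)} = \frac{\left(-2\right) \left(-2\right)}{2} = \frac{1}{2} \cdot 4 = 2$)
$K P{\left(M \right)} + f{\left(r \right)} = \left(-153\right) 2 - 11 = -306 - 11 = -317$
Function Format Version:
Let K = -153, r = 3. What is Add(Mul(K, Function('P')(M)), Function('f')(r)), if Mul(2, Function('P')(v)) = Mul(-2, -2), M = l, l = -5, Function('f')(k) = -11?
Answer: -317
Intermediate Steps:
M = -5
Function('P')(v) = 2 (Function('P')(v) = Mul(Rational(1, 2), Mul(-2, -2)) = Mul(Rational(1, 2), 4) = 2)
Add(Mul(K, Function('P')(M)), Function('f')(r)) = Add(Mul(-153, 2), -11) = Add(-306, -11) = -317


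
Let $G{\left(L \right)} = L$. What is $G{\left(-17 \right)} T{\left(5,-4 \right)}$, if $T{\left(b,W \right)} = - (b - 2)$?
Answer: $51$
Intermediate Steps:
$T{\left(b,W \right)} = 2 - b$ ($T{\left(b,W \right)} = - (-2 + b) = 2 - b$)
$G{\left(-17 \right)} T{\left(5,-4 \right)} = - 17 \left(2 - 5\right) = \left(-17\right) \left(-3\right) = 51$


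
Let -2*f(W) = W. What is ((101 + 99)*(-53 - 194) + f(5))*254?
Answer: -12548235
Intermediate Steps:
f(W) = -W/2
((101 + 99)*(-53 - 194) + f(5))*254 = ((101 + 99)*(-53 - 194) - ½*5)*254 = (200*(-247) - 5/2)*254 = (-49400 - 5/2)*254 = -98805/2*254 = -12548235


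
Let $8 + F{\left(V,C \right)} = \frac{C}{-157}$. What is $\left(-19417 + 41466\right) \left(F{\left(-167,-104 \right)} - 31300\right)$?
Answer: $- \frac{108376391348}{157} \approx -6.903 \cdot 10^{8}$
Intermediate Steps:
$F{\left(V,C \right)} = -8 - \frac{C}{157}$ ($F{\left(V,C \right)} = -8 + \frac{C}{-157} = -8 + C \left(- \frac{1}{157}\right) = -8 - \frac{C}{157}$)
$\left(-19417 + 41466\right) \left(F{\left(-167,-104 \right)} - 31300\right) = \left(-19417 + 41466\right) \left(\left(-8 - - \frac{104}{157}\right) - 31300\right) = 22049 \left(\left(-8 + \frac{104}{157}\right) - 31300\right) = 22049 \left(- \frac{1152}{157} - 31300\right) = 22049 \left(- \frac{4915252}{157}\right) = - \frac{108376391348}{157}$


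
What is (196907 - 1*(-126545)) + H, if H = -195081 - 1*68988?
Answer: 59383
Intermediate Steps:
H = -264069 (H = -195081 - 68988 = -264069)
(196907 - 1*(-126545)) + H = (196907 - 1*(-126545)) - 264069 = (196907 + 126545) - 264069 = 323452 - 264069 = 59383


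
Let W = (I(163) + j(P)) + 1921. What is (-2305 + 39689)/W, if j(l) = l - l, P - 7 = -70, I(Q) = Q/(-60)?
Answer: 2243040/115097 ≈ 19.488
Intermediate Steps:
I(Q) = -Q/60 (I(Q) = Q*(-1/60) = -Q/60)
P = -63 (P = 7 - 70 = -63)
j(l) = 0
W = 115097/60 (W = (-1/60*163 + 0) + 1921 = (-163/60 + 0) + 1921 = -163/60 + 1921 = 115097/60 ≈ 1918.3)
(-2305 + 39689)/W = (-2305 + 39689)/(115097/60) = 37384*(60/115097) = 2243040/115097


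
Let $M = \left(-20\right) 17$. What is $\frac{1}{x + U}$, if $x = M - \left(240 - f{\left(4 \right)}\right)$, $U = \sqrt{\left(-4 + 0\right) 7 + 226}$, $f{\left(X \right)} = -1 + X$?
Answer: $- \frac{577}{332731} - \frac{3 \sqrt{22}}{332731} \approx -0.0017764$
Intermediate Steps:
$M = -340$
$U = 3 \sqrt{22}$ ($U = \sqrt{\left(-4\right) 7 + 226} = \sqrt{-28 + 226} = \sqrt{198} = 3 \sqrt{22} \approx 14.071$)
$x = -577$ ($x = -340 - \left(240 - \left(-1 + 4\right)\right) = -340 - \left(240 - 3\right) = -340 - 237 = -577$)
$\frac{1}{x + U} = \frac{1}{-577 + 3 \sqrt{22}}$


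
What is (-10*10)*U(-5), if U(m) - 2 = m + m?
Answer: 800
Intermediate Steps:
U(m) = 2 + 2*m (U(m) = 2 + (m + m) = 2 + 2*m)
(-10*10)*U(-5) = (-10*10)*(2 + 2*(-5)) = -100*(2 - 10) = -100*(-8) = 800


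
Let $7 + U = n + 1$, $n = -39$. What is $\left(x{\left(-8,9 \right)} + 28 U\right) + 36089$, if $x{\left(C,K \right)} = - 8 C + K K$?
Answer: $34974$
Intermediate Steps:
$x{\left(C,K \right)} = K^{2} - 8 C$ ($x{\left(C,K \right)} = - 8 C + K^{2} = K^{2} - 8 C$)
$U = -45$ ($U = -7 + \left(-39 + 1\right) = -7 - 38 = -45$)
$\left(x{\left(-8,9 \right)} + 28 U\right) + 36089 = \left(\left(9^{2} - -64\right) + 28 \left(-45\right)\right) + 36089 = \left(\left(81 + 64\right) - 1260\right) + 36089 = \left(145 - 1260\right) + 36089 = -1115 + 36089 = 34974$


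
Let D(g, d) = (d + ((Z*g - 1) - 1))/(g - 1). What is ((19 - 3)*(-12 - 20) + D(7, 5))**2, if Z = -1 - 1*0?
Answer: 2365444/9 ≈ 2.6283e+5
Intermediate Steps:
Z = -1 (Z = -1 + 0 = -1)
D(g, d) = (-2 + d - g)/(-1 + g) (D(g, d) = (d + ((-g - 1) - 1))/(g - 1) = (d + ((-1 - g) - 1))/(-1 + g) = (d + (-2 - g))/(-1 + g) = (-2 + d - g)/(-1 + g))
((19 - 3)*(-12 - 20) + D(7, 5))**2 = ((19 - 3)*(-12 - 20) + (-2 + 5 - 1*7)/(-1 + 7))**2 = (16*(-32) + (-2 + 5 - 7)/6)**2 = (-512 + (1/6)*(-4))**2 = (-512 - 2/3)**2 = (-1538/3)**2 = 2365444/9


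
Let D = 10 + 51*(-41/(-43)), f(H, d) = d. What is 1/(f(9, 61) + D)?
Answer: 43/5144 ≈ 0.0083593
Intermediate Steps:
D = 2521/43 (D = 10 + 51*(-41*(-1/43)) = 10 + 51*(41/43) = 10 + 2091/43 = 2521/43 ≈ 58.628)
1/(f(9, 61) + D) = 1/(61 + 2521/43) = 1/(5144/43) = 43/5144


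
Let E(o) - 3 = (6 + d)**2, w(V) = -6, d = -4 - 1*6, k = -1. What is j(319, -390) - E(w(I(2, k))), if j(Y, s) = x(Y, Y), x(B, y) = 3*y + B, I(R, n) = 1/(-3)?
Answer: 1257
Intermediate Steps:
I(R, n) = -1/3
x(B, y) = B + 3*y
j(Y, s) = 4*Y (j(Y, s) = Y + 3*Y = 4*Y)
d = -10 (d = -4 - 6 = -10)
E(o) = 19 (E(o) = 3 + (6 - 10)**2 = 3 + (-4)**2 = 3 + 16 = 19)
j(319, -390) - E(w(I(2, k))) = 4*319 - 1*19 = 1276 - 19 = 1257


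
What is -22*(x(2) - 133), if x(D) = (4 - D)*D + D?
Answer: 2794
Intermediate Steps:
x(D) = D + D*(4 - D) (x(D) = D*(4 - D) + D = D + D*(4 - D))
-22*(x(2) - 133) = -22*(2*(5 - 1*2) - 133) = -22*(2*(5 - 2) - 133) = -22*(2*3 - 133) = -22*(6 - 133) = -22*(-127) = 2794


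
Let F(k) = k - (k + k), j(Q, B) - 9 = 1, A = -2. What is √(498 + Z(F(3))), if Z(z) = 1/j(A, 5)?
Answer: √49810/10 ≈ 22.318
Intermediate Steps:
j(Q, B) = 10 (j(Q, B) = 9 + 1 = 10)
F(k) = -k (F(k) = k - 2*k = -k)
Z(z) = ⅒ (Z(z) = 1/10 = ⅒)
√(498 + Z(F(3))) = √(498 + ⅒) = √(4981/10) = √49810/10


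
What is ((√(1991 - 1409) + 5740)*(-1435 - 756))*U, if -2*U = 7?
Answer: 44017190 + 15337*√582/2 ≈ 4.4202e+7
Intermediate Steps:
U = -7/2 (U = -½*7 = -7/2 ≈ -3.5000)
((√(1991 - 1409) + 5740)*(-1435 - 756))*U = ((√(1991 - 1409) + 5740)*(-1435 - 756))*(-7/2) = ((√582 + 5740)*(-2191))*(-7/2) = ((5740 + √582)*(-2191))*(-7/2) = (-12576340 - 2191*√582)*(-7/2) = 44017190 + 15337*√582/2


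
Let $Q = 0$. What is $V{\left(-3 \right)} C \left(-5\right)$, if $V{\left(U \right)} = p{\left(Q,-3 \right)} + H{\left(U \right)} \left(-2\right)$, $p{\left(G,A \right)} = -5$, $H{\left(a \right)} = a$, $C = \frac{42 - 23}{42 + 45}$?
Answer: $- \frac{95}{87} \approx -1.092$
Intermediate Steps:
$C = \frac{19}{87} \approx 0.21839$
$V{\left(U \right)} = -5 - 2 U$ ($V{\left(U \right)} = -5 + U \left(-2\right) = -5 - 2 U$)
$V{\left(-3 \right)} C \left(-5\right) = \left(-5 - -6\right) \frac{19}{87} \left(-5\right) = \left(-5 + 6\right) \left(- \frac{95}{87}\right) = 1 \left(- \frac{95}{87}\right) = - \frac{95}{87}$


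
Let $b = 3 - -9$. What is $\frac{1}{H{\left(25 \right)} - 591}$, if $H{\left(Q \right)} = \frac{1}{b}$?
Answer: $- \frac{12}{7091} \approx -0.0016923$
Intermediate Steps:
$b = 12$ ($b = 3 + 9 = 12$)
$H{\left(Q \right)} = \frac{1}{12}$
$\frac{1}{H{\left(25 \right)} - 591} = \frac{1}{\frac{1}{12} - 591} = \frac{1}{- \frac{7091}{12}} = - \frac{12}{7091}$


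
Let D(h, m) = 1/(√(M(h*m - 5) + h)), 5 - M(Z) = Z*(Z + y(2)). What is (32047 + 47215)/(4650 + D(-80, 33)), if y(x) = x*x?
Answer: 2574641231016000/151044406200001 + 317048*I*√436595/151044406200001 ≈ 17.046 + 1.3869e-6*I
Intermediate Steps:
y(x) = x²
M(Z) = 5 - Z*(4 + Z) (M(Z) = 5 - Z*(Z + 2²) = 5 - Z*(Z + 4) = 5 - Z*(4 + Z))
D(h, m) = (25 + h - (-5 + h*m)² - 4*h*m)^(-½) (D(h, m) = 1/(√((5 - (h*m - 5)² - 4*(h*m - 5)) + h)) = 1/(√((5 - (-5 + h*m)² - 4*(-5 + h*m)) + h)) = 1/(√((5 - (-5 + h*m)² + (20 - 4*h*m)) + h)) = 1/(√((25 - (-5 + h*m)² - 4*h*m) + h)) = 1/(√(25 + h - (-5 + h*m)² - 4*h*m)) = (25 + h - (-5 + h*m)² - 4*h*m)^(-½))
(32047 + 47215)/(4650 + D(-80, 33)) = (32047 + 47215)/(4650 + (-80*(1 + 6*33 - 1*(-80)*33²))^(-½)) = 79262/(4650 + (-80*(1 + 198 - 1*(-80)*1089))^(-½)) = 79262/(4650 + (-80*(1 + 198 + 87120))^(-½)) = 79262/(4650 + (-80*87319)^(-½)) = 79262/(4650 + (-6985520)^(-½)) = 79262/(4650 - I*√436595/1746380)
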